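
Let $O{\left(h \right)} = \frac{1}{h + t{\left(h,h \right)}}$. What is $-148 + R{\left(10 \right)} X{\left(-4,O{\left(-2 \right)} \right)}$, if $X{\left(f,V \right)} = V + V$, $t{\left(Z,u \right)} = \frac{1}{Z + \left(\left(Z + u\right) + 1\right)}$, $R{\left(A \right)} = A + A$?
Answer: $- \frac{1828}{11} \approx -166.18$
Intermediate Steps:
$R{\left(A \right)} = 2 A$
$t{\left(Z,u \right)} = \frac{1}{1 + u + 2 Z}$ ($t{\left(Z,u \right)} = \frac{1}{Z + \left(1 + Z + u\right)} = \frac{1}{1 + u + 2 Z}$)
$O{\left(h \right)} = \frac{1}{h + \frac{1}{1 + 3 h}}$ ($O{\left(h \right)} = \frac{1}{h + \frac{1}{1 + h + 2 h}} = \frac{1}{h + \frac{1}{1 + 3 h}}$)
$X{\left(f,V \right)} = 2 V$
$-148 + R{\left(10 \right)} X{\left(-4,O{\left(-2 \right)} \right)} = -148 + 2 \cdot 10 \cdot 2 \frac{1 + 3 \left(-2\right)}{1 - 2 \left(1 + 3 \left(-2\right)\right)} = -148 + 20 \cdot 2 \frac{1 - 6}{1 - 2 \left(1 - 6\right)} = -148 + 20 \cdot 2 \frac{1}{1 - -10} \left(-5\right) = -148 + 20 \cdot 2 \frac{1}{1 + 10} \left(-5\right) = -148 + 20 \cdot 2 \cdot \frac{1}{11} \left(-5\right) = -148 + 20 \cdot 2 \left(- \frac{5}{11}\right) = -148 + 20 \left(- \frac{10}{11}\right) = -148 - \frac{200}{11} = - \frac{1828}{11}$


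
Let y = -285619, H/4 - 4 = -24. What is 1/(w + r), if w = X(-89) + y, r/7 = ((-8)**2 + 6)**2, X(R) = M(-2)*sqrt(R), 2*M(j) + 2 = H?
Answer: I/(-251319*I + 41*sqrt(89)) ≈ -3.979e-6 + 6.1239e-9*I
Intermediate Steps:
H = -80 (H = 16 + 4*(-24) = 16 - 96 = -80)
M(j) = -41 (M(j) = -1 + (1/2)*(-80) = -1 - 40 = -41)
X(R) = -41*sqrt(R)
r = 34300 (r = 7*((-8)**2 + 6)**2 = 7*(64 + 6)**2 = 7*70**2 = 7*4900 = 34300)
w = -285619 - 41*I*sqrt(89) (w = -41*I*sqrt(89) - 285619 = -285619 - 41*I*sqrt(89) ≈ -2.8562e+5 - 386.79*I)
1/(w + r) = 1/((-285619 - 41*I*sqrt(89)) + 34300) = 1/(-251319 - 41*I*sqrt(89))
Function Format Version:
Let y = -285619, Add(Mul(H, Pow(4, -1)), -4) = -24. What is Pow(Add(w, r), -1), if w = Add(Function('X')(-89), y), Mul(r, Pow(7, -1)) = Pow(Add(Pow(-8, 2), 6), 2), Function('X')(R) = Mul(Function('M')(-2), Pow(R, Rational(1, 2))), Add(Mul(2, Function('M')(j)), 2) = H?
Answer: Mul(I, Pow(Add(Mul(-251319, I), Mul(41, Pow(89, Rational(1, 2)))), -1)) ≈ Add(-3.9790e-6, Mul(6.1239e-9, I))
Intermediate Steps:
H = -80 (H = Add(16, Mul(4, -24)) = Add(16, -96) = -80)
Function('M')(j) = -41 (Function('M')(j) = Add(-1, Mul(Rational(1, 2), -80)) = Add(-1, -40) = -41)
Function('X')(R) = Mul(-41, Pow(R, Rational(1, 2)))
r = 34300 (r = Mul(7, Pow(Add(Pow(-8, 2), 6), 2)) = Mul(7, Pow(Add(64, 6), 2)) = Mul(7, Pow(70, 2)) = Mul(7, 4900) = 34300)
w = Add(-285619, Mul(-41, I, Pow(89, Rational(1, 2)))) (w = Add(Mul(-41, Pow(-89, Rational(1, 2))), -285619) = Add(Mul(-41, Mul(I, Pow(89, Rational(1, 2)))), -285619) = Add(Mul(-41, I, Pow(89, Rational(1, 2))), -285619) = Add(-285619, Mul(-41, I, Pow(89, Rational(1, 2)))) ≈ Add(-2.8562e+5, Mul(-386.79, I)))
Pow(Add(w, r), -1) = Pow(Add(Add(-285619, Mul(-41, I, Pow(89, Rational(1, 2)))), 34300), -1) = Pow(Add(-251319, Mul(-41, I, Pow(89, Rational(1, 2)))), -1)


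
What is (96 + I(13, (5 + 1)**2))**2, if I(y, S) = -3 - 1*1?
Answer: 8464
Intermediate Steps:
I(y, S) = -4 (I(y, S) = -3 - 1 = -4)
(96 + I(13, (5 + 1)**2))**2 = (96 - 4)**2 = 92**2 = 8464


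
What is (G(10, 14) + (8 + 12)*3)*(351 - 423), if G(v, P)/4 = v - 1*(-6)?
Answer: -8928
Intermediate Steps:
G(v, P) = 24 + 4*v (G(v, P) = 4*(v - 1*(-6)) = 4*(v + 6) = 4*(6 + v) = 24 + 4*v)
(G(10, 14) + (8 + 12)*3)*(351 - 423) = ((24 + 4*10) + (8 + 12)*3)*(351 - 423) = ((24 + 40) + 20*3)*(-72) = (64 + 60)*(-72) = 124*(-72) = -8928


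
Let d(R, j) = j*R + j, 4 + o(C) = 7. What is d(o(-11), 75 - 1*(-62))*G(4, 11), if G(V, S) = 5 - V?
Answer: 548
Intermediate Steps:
o(C) = 3 (o(C) = -4 + 7 = 3)
d(R, j) = j + R*j (d(R, j) = R*j + j = j + R*j)
d(o(-11), 75 - 1*(-62))*G(4, 11) = ((75 - 1*(-62))*(1 + 3))*(5 - 1*4) = ((75 + 62)*4)*(5 - 4) = (137*4)*1 = 548*1 = 548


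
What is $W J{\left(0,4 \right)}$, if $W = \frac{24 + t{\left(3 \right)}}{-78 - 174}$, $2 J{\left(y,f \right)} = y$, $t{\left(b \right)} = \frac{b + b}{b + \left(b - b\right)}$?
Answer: $0$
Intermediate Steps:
$t{\left(b \right)} = 2$ ($t{\left(b \right)} = \frac{2 b}{b + 0} = \frac{2 b}{b} = 2$)
$J{\left(y,f \right)} = \frac{y}{2}$
$W = - \frac{13}{126}$ ($W = \frac{24 + 2}{-78 - 174} = \frac{26}{-252} = 26 \left(- \frac{1}{252}\right) = - \frac{13}{126} \approx -0.10317$)
$W J{\left(0,4 \right)} = - \frac{13 \cdot \frac{1}{2} \cdot 0}{126} = \left(- \frac{13}{126}\right) 0 = 0$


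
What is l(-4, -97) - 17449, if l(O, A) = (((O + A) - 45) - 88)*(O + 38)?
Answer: -25405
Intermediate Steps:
l(O, A) = (38 + O)*(-133 + A + O) (l(O, A) = (((A + O) - 45) - 88)*(38 + O) = ((-45 + A + O) - 88)*(38 + O) = (-133 + A + O)*(38 + O) = (38 + O)*(-133 + A + O))
l(-4, -97) - 17449 = (-5054 + (-4)**2 - 95*(-4) + 38*(-97) - 97*(-4)) - 17449 = (-5054 + 16 + 380 - 3686 + 388) - 17449 = -7956 - 17449 = -25405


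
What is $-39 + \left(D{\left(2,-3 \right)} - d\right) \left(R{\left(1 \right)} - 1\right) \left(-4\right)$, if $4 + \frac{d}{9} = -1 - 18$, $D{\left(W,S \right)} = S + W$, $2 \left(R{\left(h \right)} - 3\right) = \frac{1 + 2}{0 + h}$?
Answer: $-2923$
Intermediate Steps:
$R{\left(h \right)} = 3 + \frac{3}{2 h}$ ($R{\left(h \right)} = 3 + \frac{\left(1 + 2\right) \frac{1}{0 + h}}{2} = 3 + \frac{3 \frac{1}{h}}{2} = 3 + \frac{3}{2 h}$)
$d = -207$ ($d = -36 + 9 \left(-1 - 18\right) = -36 + 9 \left(-19\right) = -36 - 171 = -207$)
$-39 + \left(D{\left(2,-3 \right)} - d\right) \left(R{\left(1 \right)} - 1\right) \left(-4\right) = -39 + \left(\left(-3 + 2\right) - -207\right) \left(\left(3 + \frac{3}{2 \cdot 1}\right) - 1\right) \left(-4\right) = -39 + \left(-1 + 207\right) \left(\left(3 + \frac{3}{2} \cdot 1\right) - 1\right) \left(-4\right) = -39 + 206 \left(\left(3 + \frac{3}{2}\right) - 1\right) \left(-4\right) = -39 + 206 \left(\frac{9}{2} - 1\right) \left(-4\right) = -39 + 206 \cdot \frac{7}{2} \left(-4\right) = -39 + 206 \left(-14\right) = -39 - 2884 = -2923$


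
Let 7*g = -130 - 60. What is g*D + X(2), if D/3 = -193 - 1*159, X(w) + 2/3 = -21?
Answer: 601465/21 ≈ 28641.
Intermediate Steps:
X(w) = -65/3 (X(w) = -⅔ - 21 = -65/3)
g = -190/7 (g = (-130 - 60)/7 = (⅐)*(-190) = -190/7 ≈ -27.143)
D = -1056 (D = 3*(-193 - 1*159) = 3*(-193 - 159) = 3*(-352) = -1056)
g*D + X(2) = -190/7*(-1056) - 65/3 = 200640/7 - 65/3 = 601465/21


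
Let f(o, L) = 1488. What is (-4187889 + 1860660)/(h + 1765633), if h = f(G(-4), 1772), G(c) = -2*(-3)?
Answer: -2327229/1767121 ≈ -1.3170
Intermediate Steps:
G(c) = 6
h = 1488
(-4187889 + 1860660)/(h + 1765633) = (-4187889 + 1860660)/(1488 + 1765633) = -2327229/1767121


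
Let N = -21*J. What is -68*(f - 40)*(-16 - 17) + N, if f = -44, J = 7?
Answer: -188643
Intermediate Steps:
N = -147 (N = -21*7 = -147)
-68*(f - 40)*(-16 - 17) + N = -68*(-44 - 40)*(-16 - 17) - 147 = -(-5712)*(-33) - 147 = -68*2772 - 147 = -188496 - 147 = -188643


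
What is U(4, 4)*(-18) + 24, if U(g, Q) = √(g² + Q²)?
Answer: 24 - 72*√2 ≈ -77.823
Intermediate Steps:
U(g, Q) = √(Q² + g²)
U(4, 4)*(-18) + 24 = √(4² + 4²)*(-18) + 24 = √(16 + 16)*(-18) + 24 = √32*(-18) + 24 = (4*√2)*(-18) + 24 = -72*√2 + 24 = 24 - 72*√2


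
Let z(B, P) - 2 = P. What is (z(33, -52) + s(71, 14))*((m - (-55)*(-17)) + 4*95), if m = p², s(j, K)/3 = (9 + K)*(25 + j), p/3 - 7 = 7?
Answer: 7947966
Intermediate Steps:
z(B, P) = 2 + P
p = 42 (p = 21 + 3*7 = 21 + 21 = 42)
s(j, K) = 3*(9 + K)*(25 + j) (s(j, K) = 3*((9 + K)*(25 + j)) = 3*(9 + K)*(25 + j))
m = 1764 (m = 42² = 1764)
(z(33, -52) + s(71, 14))*((m - (-55)*(-17)) + 4*95) = ((2 - 52) + (675 + 27*71 + 75*14 + 3*14*71))*((1764 - (-55)*(-17)) + 4*95) = (-50 + (675 + 1917 + 1050 + 2982))*((1764 - 1*935) + 380) = (-50 + 6624)*((1764 - 935) + 380) = 6574*(829 + 380) = 6574*1209 = 7947966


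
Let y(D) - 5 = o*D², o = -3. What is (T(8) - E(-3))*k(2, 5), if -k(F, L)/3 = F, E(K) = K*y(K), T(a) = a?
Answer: 348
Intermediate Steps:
y(D) = 5 - 3*D²
E(K) = K*(5 - 3*K²)
k(F, L) = -3*F
(T(8) - E(-3))*k(2, 5) = (8 - (-3)*(5 - 3*(-3)²))*(-3*2) = (8 - (-3)*(5 - 3*9))*(-6) = (8 - (-3)*(5 - 27))*(-6) = (8 - (-3)*(-22))*(-6) = (8 - 1*66)*(-6) = (8 - 66)*(-6) = -58*(-6) = 348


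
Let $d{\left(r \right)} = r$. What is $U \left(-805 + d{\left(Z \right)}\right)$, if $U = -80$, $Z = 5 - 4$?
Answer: $64320$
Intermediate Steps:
$Z = 1$ ($Z = 5 - 4 = 1$)
$U \left(-805 + d{\left(Z \right)}\right) = - 80 \left(-805 + 1\right) = \left(-80\right) \left(-804\right) = 64320$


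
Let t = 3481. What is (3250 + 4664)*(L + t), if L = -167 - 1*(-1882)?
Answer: 41121144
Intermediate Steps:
L = 1715 (L = -167 + 1882 = 1715)
(3250 + 4664)*(L + t) = (3250 + 4664)*(1715 + 3481) = 7914*5196 = 41121144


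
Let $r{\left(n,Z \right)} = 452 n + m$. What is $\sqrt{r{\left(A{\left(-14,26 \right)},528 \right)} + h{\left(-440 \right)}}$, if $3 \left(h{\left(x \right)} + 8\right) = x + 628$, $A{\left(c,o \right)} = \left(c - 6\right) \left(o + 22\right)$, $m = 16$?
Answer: $\frac{2 i \sqrt{976161}}{3} \approx 658.67 i$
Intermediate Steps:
$A{\left(c,o \right)} = \left(-6 + c\right) \left(22 + o\right)$
$r{\left(n,Z \right)} = 16 + 452 n$ ($r{\left(n,Z \right)} = 452 n + 16 = 16 + 452 n$)
$h{\left(x \right)} = \frac{604}{3} + \frac{x}{3}$ ($h{\left(x \right)} = -8 + \frac{x + 628}{3} = -8 + \frac{628 + x}{3} = -8 + \left(\frac{628}{3} + \frac{x}{3}\right) = \frac{604}{3} + \frac{x}{3}$)
$\sqrt{r{\left(A{\left(-14,26 \right)},528 \right)} + h{\left(-440 \right)}} = \sqrt{\left(16 + 452 \left(-132 - 156 + 22 \left(-14\right) - 364\right)\right) + \left(\frac{604}{3} + \frac{1}{3} \left(-440\right)\right)} = \sqrt{\left(16 + 452 \left(-132 - 156 - 308 - 364\right)\right) + \left(\frac{604}{3} - \frac{440}{3}\right)} = \sqrt{\left(16 + 452 \left(-960\right)\right) + \frac{164}{3}} = \sqrt{\left(16 - 433920\right) + \frac{164}{3}} = \sqrt{-433904 + \frac{164}{3}} = \sqrt{- \frac{1301548}{3}} = \frac{2 i \sqrt{976161}}{3}$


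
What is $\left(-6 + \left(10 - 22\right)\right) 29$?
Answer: $-522$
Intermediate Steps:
$\left(-6 + \left(10 - 22\right)\right) 29 = \left(-6 - 12\right) 29 = \left(-18\right) 29 = -522$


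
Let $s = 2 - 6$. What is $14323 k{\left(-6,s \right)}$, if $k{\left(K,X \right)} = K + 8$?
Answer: $28646$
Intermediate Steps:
$s = -4$ ($s = 2 - 6 = -4$)
$k{\left(K,X \right)} = 8 + K$
$14323 k{\left(-6,s \right)} = 14323 \left(8 - 6\right) = 14323 \cdot 2 = 28646$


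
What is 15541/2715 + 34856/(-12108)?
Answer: 2598233/913145 ≈ 2.8454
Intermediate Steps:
15541/2715 + 34856/(-12108) = 15541*(1/2715) + 34856*(-1/12108) = 15541/2715 - 8714/3027 = 2598233/913145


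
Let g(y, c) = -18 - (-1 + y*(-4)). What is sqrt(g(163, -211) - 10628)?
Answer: I*sqrt(9993) ≈ 99.965*I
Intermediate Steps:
g(y, c) = -17 + 4*y (g(y, c) = -18 - (-1 - 4*y) = -18 + (1 + 4*y) = -17 + 4*y)
sqrt(g(163, -211) - 10628) = sqrt((-17 + 4*163) - 10628) = sqrt((-17 + 652) - 10628) = sqrt(635 - 10628) = sqrt(-9993) = I*sqrt(9993)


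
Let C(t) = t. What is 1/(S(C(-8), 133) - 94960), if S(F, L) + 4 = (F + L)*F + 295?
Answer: -1/95669 ≈ -1.0453e-5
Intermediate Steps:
S(F, L) = 291 + F*(F + L) (S(F, L) = -4 + ((F + L)*F + 295) = -4 + (F*(F + L) + 295) = -4 + (295 + F*(F + L)) = 291 + F*(F + L))
1/(S(C(-8), 133) - 94960) = 1/((291 + (-8)**2 - 8*133) - 94960) = 1/((291 + 64 - 1064) - 94960) = 1/(-709 - 94960) = 1/(-95669) = -1/95669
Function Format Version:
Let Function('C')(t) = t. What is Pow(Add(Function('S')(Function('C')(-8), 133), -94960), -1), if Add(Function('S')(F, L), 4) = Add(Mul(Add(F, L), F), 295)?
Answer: Rational(-1, 95669) ≈ -1.0453e-5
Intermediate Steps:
Function('S')(F, L) = Add(291, Mul(F, Add(F, L))) (Function('S')(F, L) = Add(-4, Add(Mul(Add(F, L), F), 295)) = Add(-4, Add(Mul(F, Add(F, L)), 295)) = Add(-4, Add(295, Mul(F, Add(F, L)))) = Add(291, Mul(F, Add(F, L))))
Pow(Add(Function('S')(Function('C')(-8), 133), -94960), -1) = Pow(Add(Add(291, Pow(-8, 2), Mul(-8, 133)), -94960), -1) = Pow(Add(Add(291, 64, -1064), -94960), -1) = Pow(Add(-709, -94960), -1) = Pow(-95669, -1) = Rational(-1, 95669)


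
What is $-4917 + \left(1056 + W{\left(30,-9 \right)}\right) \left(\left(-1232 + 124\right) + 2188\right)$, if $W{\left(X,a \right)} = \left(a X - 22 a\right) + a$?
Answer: $1048083$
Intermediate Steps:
$W{\left(X,a \right)} = - 21 a + X a$ ($W{\left(X,a \right)} = \left(X a - 22 a\right) + a = \left(- 22 a + X a\right) + a = - 21 a + X a$)
$-4917 + \left(1056 + W{\left(30,-9 \right)}\right) \left(\left(-1232 + 124\right) + 2188\right) = -4917 + \left(1056 - 9 \left(-21 + 30\right)\right) \left(\left(-1232 + 124\right) + 2188\right) = -4917 + \left(1056 - 81\right) \left(-1108 + 2188\right) = -4917 + \left(1056 - 81\right) 1080 = -4917 + 975 \cdot 1080 = -4917 + 1053000 = 1048083$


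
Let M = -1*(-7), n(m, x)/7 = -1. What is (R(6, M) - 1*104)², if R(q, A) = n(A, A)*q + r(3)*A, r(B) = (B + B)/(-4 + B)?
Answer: 35344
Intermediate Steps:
n(m, x) = -7 (n(m, x) = 7*(-1) = -7)
r(B) = 2*B/(-4 + B) (r(B) = (2*B)/(-4 + B) = 2*B/(-4 + B))
M = 7
R(q, A) = -7*q - 6*A (R(q, A) = -7*q + (2*3/(-4 + 3))*A = -7*q + (2*3/(-1))*A = -7*q + (2*3*(-1))*A = -7*q - 6*A)
(R(6, M) - 1*104)² = ((-7*6 - 6*7) - 1*104)² = ((-42 - 42) - 104)² = (-84 - 104)² = (-188)² = 35344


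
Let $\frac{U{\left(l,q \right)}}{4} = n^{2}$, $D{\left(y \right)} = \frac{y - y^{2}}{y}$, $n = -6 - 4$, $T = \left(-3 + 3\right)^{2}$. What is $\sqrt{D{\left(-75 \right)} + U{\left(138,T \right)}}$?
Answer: $2 \sqrt{119} \approx 21.817$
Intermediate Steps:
$T = 0$ ($T = 0^{2} = 0$)
$n = -10$ ($n = -6 - 4 = -10$)
$D{\left(y \right)} = \frac{y - y^{2}}{y}$
$U{\left(l,q \right)} = 400$ ($U{\left(l,q \right)} = 4 \left(-10\right)^{2} = 4 \cdot 100 = 400$)
$\sqrt{D{\left(-75 \right)} + U{\left(138,T \right)}} = \sqrt{\left(1 - -75\right) + 400} = \sqrt{\left(1 + 75\right) + 400} = \sqrt{76 + 400} = \sqrt{476} = 2 \sqrt{119}$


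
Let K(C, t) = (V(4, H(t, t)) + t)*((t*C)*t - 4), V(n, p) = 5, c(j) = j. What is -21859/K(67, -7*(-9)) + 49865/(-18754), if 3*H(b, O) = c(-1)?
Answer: -451046703633/169559527484 ≈ -2.6601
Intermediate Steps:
H(b, O) = -⅓ (H(b, O) = (⅓)*(-1) = -⅓)
K(C, t) = (-4 + C*t²)*(5 + t) (K(C, t) = (5 + t)*((t*C)*t - 4) = (5 + t)*((C*t)*t - 4) = (5 + t)*(C*t² - 4) = (5 + t)*(-4 + C*t²) = (-4 + C*t²)*(5 + t))
-21859/K(67, -7*(-9)) + 49865/(-18754) = -21859/(-20 - (-28)*(-9) + 67*(-7*(-9))³ + 5*67*(-7*(-9))²) + 49865/(-18754) = -21859/(-20 - 4*63 + 67*63³ + 5*67*63²) + 49865*(-1/18754) = -21859/(-20 - 252 + 67*250047 + 5*67*3969) - 49865/18754 = -21859/(-20 - 252 + 16753149 + 1329615) - 49865/18754 = -21859/18082492 - 49865/18754 = -451046703633/169559527484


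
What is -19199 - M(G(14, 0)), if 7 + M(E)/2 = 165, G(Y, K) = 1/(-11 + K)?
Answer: -19515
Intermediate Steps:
M(E) = 316 (M(E) = -14 + 2*165 = -14 + 330 = 316)
-19199 - M(G(14, 0)) = -19199 - 1*316 = -19199 - 316 = -19515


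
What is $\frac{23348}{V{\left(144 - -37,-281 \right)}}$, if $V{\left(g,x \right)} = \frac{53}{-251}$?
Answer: $- \frac{5860348}{53} \approx -1.1057 \cdot 10^{5}$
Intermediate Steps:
$V{\left(g,x \right)} = - \frac{53}{251}$ ($V{\left(g,x \right)} = 53 \left(- \frac{1}{251}\right) = - \frac{53}{251}$)
$\frac{23348}{V{\left(144 - -37,-281 \right)}} = \frac{23348}{- \frac{53}{251}} = 23348 \left(- \frac{251}{53}\right) = - \frac{5860348}{53}$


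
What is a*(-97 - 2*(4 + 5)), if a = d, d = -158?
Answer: 18170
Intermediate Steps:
a = -158
a*(-97 - 2*(4 + 5)) = -158*(-97 - 2*(4 + 5)) = -158*(-97 - 2*9) = -158*(-97 - 18) = -158*(-115) = 18170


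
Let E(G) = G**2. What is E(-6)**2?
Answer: 1296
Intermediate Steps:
E(-6)**2 = ((-6)**2)**2 = 36**2 = 1296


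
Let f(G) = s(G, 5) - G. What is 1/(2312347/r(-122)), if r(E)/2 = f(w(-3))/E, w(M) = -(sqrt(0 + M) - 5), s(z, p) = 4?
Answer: 1/141053167 - I*sqrt(3)/141053167 ≈ 7.0895e-9 - 1.2279e-8*I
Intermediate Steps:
w(M) = 5 - sqrt(M) (w(M) = -(sqrt(M) - 5) = -(-5 + sqrt(M)) = 5 - sqrt(M))
f(G) = 4 - G
r(E) = 2*(-1 + I*sqrt(3))/E (r(E) = 2*((4 - (5 - sqrt(-3)))/E) = 2*((4 - (5 - I*sqrt(3)))/E) = 2*((4 + (-5 + I*sqrt(3)))/E) = 2*((-1 + I*sqrt(3))/E) = 2*(-1 + I*sqrt(3))/E)
1/(2312347/r(-122)) = 1/(2312347/((2*(-1 + I*sqrt(3))/(-122)))) = 1/(2312347/((2*(-1/122)*(-1 + I*sqrt(3))))) = 1/(2312347/(1/61 - I*sqrt(3)/61)) = 1/141053167 - I*sqrt(3)/141053167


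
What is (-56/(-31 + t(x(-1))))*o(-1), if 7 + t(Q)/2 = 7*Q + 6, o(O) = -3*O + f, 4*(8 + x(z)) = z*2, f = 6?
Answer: 63/19 ≈ 3.3158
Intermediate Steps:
x(z) = -8 + z/2 (x(z) = -8 + (z*2)/4 = -8 + (2*z)/4 = -8 + z/2)
o(O) = 6 - 3*O (o(O) = -3*O + 6 = 6 - 3*O)
t(Q) = -2 + 14*Q (t(Q) = -14 + 2*(7*Q + 6) = -14 + 2*(6 + 7*Q) = -14 + (12 + 14*Q) = -2 + 14*Q)
(-56/(-31 + t(x(-1))))*o(-1) = (-56/(-31 + (-2 + 14*(-8 + (1/2)*(-1)))))*(6 - 3*(-1)) = (-56/(-31 + (-2 + 14*(-8 - 1/2))))*(6 + 3) = -56/(-31 + (-2 + 14*(-17/2)))*9 = -56/(-31 + (-2 - 119))*9 = -56/(-31 - 121)*9 = -56/(-152)*9 = -56*(-1/152)*9 = (7/19)*9 = 63/19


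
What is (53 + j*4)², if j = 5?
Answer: 5329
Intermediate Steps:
(53 + j*4)² = (53 + 5*4)² = (53 + 20)² = 73² = 5329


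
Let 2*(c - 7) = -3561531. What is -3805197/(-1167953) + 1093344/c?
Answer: 10998324994185/4159684464701 ≈ 2.6440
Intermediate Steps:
c = -3561517/2 (c = 7 + (1/2)*(-3561531) = 7 - 3561531/2 = -3561517/2 ≈ -1.7808e+6)
-3805197/(-1167953) + 1093344/c = -3805197/(-1167953) + 1093344/(-3561517/2) = -3805197*(-1/1167953) + 1093344*(-2/3561517) = 3805197/1167953 - 2186688/3561517 = 10998324994185/4159684464701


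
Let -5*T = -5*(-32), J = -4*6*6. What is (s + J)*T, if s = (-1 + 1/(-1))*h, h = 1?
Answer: 4672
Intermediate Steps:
J = -144 (J = -24*6 = -144)
s = -2 (s = (-1 + 1/(-1))*1 = (-1 - 1)*1 = -2*1 = -2)
T = -32 (T = -(-1)*(-32) = -⅕*160 = -32)
(s + J)*T = (-2 - 144)*(-32) = -146*(-32) = 4672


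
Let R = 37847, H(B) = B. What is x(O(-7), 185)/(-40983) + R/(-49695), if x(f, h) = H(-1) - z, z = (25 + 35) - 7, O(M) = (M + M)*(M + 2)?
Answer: -516133357/678883395 ≈ -0.76027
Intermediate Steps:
O(M) = 2*M*(2 + M) (O(M) = (2*M)*(2 + M) = 2*M*(2 + M))
z = 53 (z = 60 - 7 = 53)
x(f, h) = -54 (x(f, h) = -1 - 1*53 = -1 - 53 = -54)
x(O(-7), 185)/(-40983) + R/(-49695) = -54/(-40983) + 37847/(-49695) = -54*(-1/40983) + 37847*(-1/49695) = 18/13661 - 37847/49695 = -516133357/678883395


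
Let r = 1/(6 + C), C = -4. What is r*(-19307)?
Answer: -19307/2 ≈ -9653.5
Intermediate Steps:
r = 1/2 (r = 1/(6 - 4) = 1/2 ≈ 0.50000)
r*(-19307) = (1/2)*(-19307) = -19307/2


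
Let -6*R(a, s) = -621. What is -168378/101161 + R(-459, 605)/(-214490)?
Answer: -72251734767/43396045780 ≈ -1.6649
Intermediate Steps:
R(a, s) = 207/2 (R(a, s) = -1/6*(-621) = 207/2)
-168378/101161 + R(-459, 605)/(-214490) = -168378/101161 + (207/2)/(-214490) = -168378*1/101161 + (207/2)*(-1/214490) = -168378/101161 - 207/428980 = -72251734767/43396045780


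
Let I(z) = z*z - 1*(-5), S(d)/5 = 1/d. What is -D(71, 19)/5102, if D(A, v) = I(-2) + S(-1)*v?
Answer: 43/2551 ≈ 0.016856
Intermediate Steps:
S(d) = 5/d
I(z) = 5 + z² (I(z) = z² + 5 = 5 + z²)
D(A, v) = 9 - 5*v (D(A, v) = (5 + (-2)²) + (5/(-1))*v = (5 + 4) + (5*(-1))*v = 9 - 5*v)
-D(71, 19)/5102 = -(9 - 5*19)/5102 = -(9 - 95)/5102 = -(-86)/5102 = -1*(-43/2551) = 43/2551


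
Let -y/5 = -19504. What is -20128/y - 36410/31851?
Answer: -261987508/194131845 ≈ -1.3495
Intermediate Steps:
y = 97520 (y = -5*(-19504) = 97520)
-20128/y - 36410/31851 = -20128/97520 - 36410/31851 = -20128*1/97520 - 36410*1/31851 = -1258/6095 - 36410/31851 = -261987508/194131845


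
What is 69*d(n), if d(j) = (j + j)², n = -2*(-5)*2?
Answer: 110400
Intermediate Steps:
n = 20 (n = 10*2 = 20)
d(j) = 4*j² (d(j) = (2*j)² = 4*j²)
69*d(n) = 69*(4*20²) = 69*(4*400) = 69*1600 = 110400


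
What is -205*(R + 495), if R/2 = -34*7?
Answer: -3895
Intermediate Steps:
R = -476 (R = 2*(-34*7) = 2*(-238) = -476)
-205*(R + 495) = -205*(-476 + 495) = -205*19 = -3895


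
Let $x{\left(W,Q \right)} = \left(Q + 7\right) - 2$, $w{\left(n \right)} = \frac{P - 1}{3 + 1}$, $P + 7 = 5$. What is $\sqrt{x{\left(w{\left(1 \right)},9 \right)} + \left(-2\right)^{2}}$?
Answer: $3 \sqrt{2} \approx 4.2426$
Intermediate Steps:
$P = -2$ ($P = -7 + 5 = -2$)
$w{\left(n \right)} = - \frac{3}{4}$ ($w{\left(n \right)} = \frac{-2 - 1}{3 + 1} = - \frac{3}{4}$)
$x{\left(W,Q \right)} = 5 + Q$ ($x{\left(W,Q \right)} = \left(7 + Q\right) - 2 = 5 + Q$)
$\sqrt{x{\left(w{\left(1 \right)},9 \right)} + \left(-2\right)^{2}} = \sqrt{\left(5 + 9\right) + \left(-2\right)^{2}} = \sqrt{14 + 4} = \sqrt{18} = 3 \sqrt{2}$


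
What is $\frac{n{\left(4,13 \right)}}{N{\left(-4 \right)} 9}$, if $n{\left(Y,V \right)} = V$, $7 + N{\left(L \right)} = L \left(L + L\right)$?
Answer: $\frac{13}{225} \approx 0.057778$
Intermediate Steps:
$N{\left(L \right)} = -7 + 2 L^{2}$ ($N{\left(L \right)} = -7 + L \left(L + L\right) = -7 + L 2 L = -7 + 2 L^{2}$)
$\frac{n{\left(4,13 \right)}}{N{\left(-4 \right)} 9} = \frac{13}{\left(-7 + 2 \left(-4\right)^{2}\right) 9} = \frac{13}{\left(-7 + 2 \cdot 16\right) 9} = \frac{13}{\left(-7 + 32\right) 9} = \frac{13}{25 \cdot 9} = \frac{13}{225}$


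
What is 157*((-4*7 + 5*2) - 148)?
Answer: -26062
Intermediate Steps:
157*((-4*7 + 5*2) - 148) = 157*((-28 + 10) - 148) = 157*(-18 - 148) = 157*(-166) = -26062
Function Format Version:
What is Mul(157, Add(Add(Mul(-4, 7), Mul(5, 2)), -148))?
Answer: -26062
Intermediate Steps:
Mul(157, Add(Add(Mul(-4, 7), Mul(5, 2)), -148)) = Mul(157, Add(Add(-28, 10), -148)) = Mul(157, Add(-18, -148)) = Mul(157, -166) = -26062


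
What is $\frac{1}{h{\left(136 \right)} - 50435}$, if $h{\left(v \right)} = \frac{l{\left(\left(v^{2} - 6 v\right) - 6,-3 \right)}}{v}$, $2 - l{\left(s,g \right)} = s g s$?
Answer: $\frac{68}{465125835} \approx 1.462 \cdot 10^{-7}$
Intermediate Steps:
$l{\left(s,g \right)} = 2 - g s^{2}$ ($l{\left(s,g \right)} = 2 - s g s = 2 - g s s = 2 - g s^{2}$)
$h{\left(v \right)} = \frac{2 + 3 \left(-6 + v^{2} - 6 v\right)^{2}}{v}$ ($h{\left(v \right)} = \frac{2 - - 3 \left(\left(v^{2} - 6 v\right) - 6\right)^{2}}{v} = \frac{2 - - 3 \left(-6 + v^{2} - 6 v\right)^{2}}{v} = \frac{2 + 3 \left(-6 + v^{2} - 6 v\right)^{2}}{v}$)
$\frac{1}{h{\left(136 \right)} - 50435} = \frac{1}{\frac{2 + 3 \left(6 - 136^{2} + 6 \cdot 136\right)^{2}}{136} - 50435} = \frac{1}{\frac{2 + 3 \left(6 - 18496 + 816\right)^{2}}{136} - 50435} = \frac{1}{\frac{2 + 3 \left(-17674\right)^{2}}{136} - 50435} = \frac{1}{\frac{2 + 3 \cdot 312370276}{136} - 50435} = \frac{1}{\frac{2 + 937110828}{136} - 50435} = \frac{1}{\frac{1}{136} \cdot 937110830 - 50435} = \frac{1}{\frac{468555415}{68} - 50435} = \frac{1}{\frac{465125835}{68}} = \frac{68}{465125835}$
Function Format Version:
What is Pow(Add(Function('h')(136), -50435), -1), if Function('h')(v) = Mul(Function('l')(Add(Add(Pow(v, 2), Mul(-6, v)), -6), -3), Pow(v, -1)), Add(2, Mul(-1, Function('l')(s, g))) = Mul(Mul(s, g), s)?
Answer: Rational(68, 465125835) ≈ 1.4620e-7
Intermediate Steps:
Function('l')(s, g) = Add(2, Mul(-1, g, Pow(s, 2))) (Function('l')(s, g) = Add(2, Mul(-1, Mul(Mul(s, g), s))) = Add(2, Mul(-1, Mul(Mul(g, s), s))) = Add(2, Mul(-1, Mul(g, Pow(s, 2)))) = Add(2, Mul(-1, g, Pow(s, 2))))
Function('h')(v) = Mul(Pow(v, -1), Add(2, Mul(3, Pow(Add(-6, Pow(v, 2), Mul(-6, v)), 2)))) (Function('h')(v) = Mul(Add(2, Mul(-1, -3, Pow(Add(Add(Pow(v, 2), Mul(-6, v)), -6), 2))), Pow(v, -1)) = Mul(Add(2, Mul(-1, -3, Pow(Add(-6, Pow(v, 2), Mul(-6, v)), 2))), Pow(v, -1)) = Mul(Add(2, Mul(3, Pow(Add(-6, Pow(v, 2), Mul(-6, v)), 2))), Pow(v, -1)) = Mul(Pow(v, -1), Add(2, Mul(3, Pow(Add(-6, Pow(v, 2), Mul(-6, v)), 2)))))
Pow(Add(Function('h')(136), -50435), -1) = Pow(Add(Mul(Pow(136, -1), Add(2, Mul(3, Pow(Add(6, Mul(-1, Pow(136, 2)), Mul(6, 136)), 2)))), -50435), -1) = Pow(Add(Mul(Rational(1, 136), Add(2, Mul(3, Pow(Add(6, Mul(-1, 18496), 816), 2)))), -50435), -1) = Pow(Add(Mul(Rational(1, 136), Add(2, Mul(3, Pow(Add(6, -18496, 816), 2)))), -50435), -1) = Pow(Add(Mul(Rational(1, 136), Add(2, Mul(3, Pow(-17674, 2)))), -50435), -1) = Pow(Add(Mul(Rational(1, 136), Add(2, Mul(3, 312370276))), -50435), -1) = Pow(Add(Mul(Rational(1, 136), Add(2, 937110828)), -50435), -1) = Pow(Add(Mul(Rational(1, 136), 937110830), -50435), -1) = Pow(Add(Rational(468555415, 68), -50435), -1) = Pow(Rational(465125835, 68), -1) = Rational(68, 465125835)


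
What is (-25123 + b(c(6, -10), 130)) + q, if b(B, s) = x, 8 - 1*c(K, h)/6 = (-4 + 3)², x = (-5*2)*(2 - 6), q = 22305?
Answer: -2778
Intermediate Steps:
x = 40 (x = -10*(-4) = 40)
c(K, h) = 42 (c(K, h) = 48 - 6*(-4 + 3)² = 48 - 6*(-1)² = 48 - 6*1 = 48 - 6 = 42)
b(B, s) = 40
(-25123 + b(c(6, -10), 130)) + q = (-25123 + 40) + 22305 = -25083 + 22305 = -2778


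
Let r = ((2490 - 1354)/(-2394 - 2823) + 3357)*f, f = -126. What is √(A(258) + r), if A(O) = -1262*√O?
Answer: √(-1279065777654 - 3816440702*√258)/1739 ≈ 665.75*I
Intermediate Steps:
r = -735517986/1739 (r = ((2490 - 1354)/(-2394 - 2823) + 3357)*(-126) = (1136/(-5217) + 3357)*(-126) = (1136*(-1/5217) + 3357)*(-126) = (-1136/5217 + 3357)*(-126) = (17512333/5217)*(-126) = -735517986/1739 ≈ -4.2295e+5)
√(A(258) + r) = √(-1262*√258 - 735517986/1739) = √(-735517986/1739 - 1262*√258)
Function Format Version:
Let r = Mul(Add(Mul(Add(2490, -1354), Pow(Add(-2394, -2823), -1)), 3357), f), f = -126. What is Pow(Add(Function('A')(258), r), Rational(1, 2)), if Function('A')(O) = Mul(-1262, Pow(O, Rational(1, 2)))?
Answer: Mul(Rational(1, 1739), Pow(Add(-1279065777654, Mul(-3816440702, Pow(258, Rational(1, 2)))), Rational(1, 2))) ≈ Mul(665.75, I)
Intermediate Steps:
r = Rational(-735517986, 1739) (r = Mul(Add(Mul(Add(2490, -1354), Pow(Add(-2394, -2823), -1)), 3357), -126) = Mul(Add(Mul(1136, Pow(-5217, -1)), 3357), -126) = Mul(Add(Mul(1136, Rational(-1, 5217)), 3357), -126) = Mul(Add(Rational(-1136, 5217), 3357), -126) = Mul(Rational(17512333, 5217), -126) = Rational(-735517986, 1739) ≈ -4.2295e+5)
Pow(Add(Function('A')(258), r), Rational(1, 2)) = Pow(Add(Mul(-1262, Pow(258, Rational(1, 2))), Rational(-735517986, 1739)), Rational(1, 2)) = Pow(Add(Rational(-735517986, 1739), Mul(-1262, Pow(258, Rational(1, 2)))), Rational(1, 2))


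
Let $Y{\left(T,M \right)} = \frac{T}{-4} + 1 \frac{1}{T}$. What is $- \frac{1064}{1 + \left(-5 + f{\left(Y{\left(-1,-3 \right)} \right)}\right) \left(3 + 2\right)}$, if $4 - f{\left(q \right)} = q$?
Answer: $4256$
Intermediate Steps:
$Y{\left(T,M \right)} = \frac{1}{T} - \frac{T}{4}$ ($Y{\left(T,M \right)} = T \left(- \frac{1}{4}\right) + \frac{1}{T} = - \frac{T}{4} + \frac{1}{T} = \frac{1}{T} - \frac{T}{4}$)
$f{\left(q \right)} = 4 - q$
$- \frac{1064}{1 + \left(-5 + f{\left(Y{\left(-1,-3 \right)} \right)}\right) \left(3 + 2\right)} = - \frac{1064}{1 + \left(-5 + \left(4 - \left(\frac{1}{-1} - - \frac{1}{4}\right)\right)\right) \left(3 + 2\right)} = - \frac{1064}{1 + \left(-5 + \left(4 - \left(-1 + \frac{1}{4}\right)\right)\right) 5} = - \frac{1064}{1 + \left(-5 + \left(4 - - \frac{3}{4}\right)\right) 5} = - \frac{1064}{1 + \left(-5 + \left(4 + \frac{3}{4}\right)\right) 5} = - \frac{1064}{1 + \left(-5 + \frac{19}{4}\right) 5} = - \frac{1064}{1 - \frac{5}{4}} = - \frac{1064}{- \frac{1}{4}} = \left(-1064\right) \left(-4\right) = 4256$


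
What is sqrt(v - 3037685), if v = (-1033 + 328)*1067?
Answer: 4*I*sqrt(236870) ≈ 1946.8*I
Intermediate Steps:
v = -752235 (v = -705*1067 = -752235)
sqrt(v - 3037685) = sqrt(-752235 - 3037685) = sqrt(-3789920) = 4*I*sqrt(236870)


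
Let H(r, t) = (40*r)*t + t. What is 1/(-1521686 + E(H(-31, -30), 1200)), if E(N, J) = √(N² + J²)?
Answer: -760843/1157072616848 - 15*√1536721/1157072616848 ≈ -6.7363e-7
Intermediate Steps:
H(r, t) = t + 40*r*t (H(r, t) = 40*r*t + t = t + 40*r*t)
E(N, J) = √(J² + N²)
1/(-1521686 + E(H(-31, -30), 1200)) = 1/(-1521686 + √(1200² + (-30*(1 + 40*(-31)))²)) = 1/(-1521686 + √(1440000 + (-30*(1 - 1240))²)) = 1/(-1521686 + √(1440000 + (-30*(-1239))²)) = 1/(-1521686 + √(1440000 + 37170²)) = 1/(-1521686 + √(1440000 + 1381608900)) = 1/(-1521686 + √1383048900) = 1/(-1521686 + 30*√1536721)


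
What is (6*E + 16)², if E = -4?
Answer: 64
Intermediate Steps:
(6*E + 16)² = (6*(-4) + 16)² = (-24 + 16)² = (-8)² = 64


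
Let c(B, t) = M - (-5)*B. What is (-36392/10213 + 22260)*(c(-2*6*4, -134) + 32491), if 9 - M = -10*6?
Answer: 7346497212160/10213 ≈ 7.1933e+8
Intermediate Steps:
M = 69 (M = 9 - (-10)*6 = 9 - 1*(-60) = 9 + 60 = 69)
c(B, t) = 69 + 5*B (c(B, t) = 69 - (-5)*B = 69 + 5*B)
(-36392/10213 + 22260)*(c(-2*6*4, -134) + 32491) = (-36392/10213 + 22260)*((69 + 5*(-2*6*4)) + 32491) = (-36392*1/10213 + 22260)*((69 + 5*(-12*4)) + 32491) = (-36392/10213 + 22260)*((69 + 5*(-48)) + 32491) = 227304988*((69 - 240) + 32491)/10213 = 227304988*(-171 + 32491)/10213 = (227304988/10213)*32320 = 7346497212160/10213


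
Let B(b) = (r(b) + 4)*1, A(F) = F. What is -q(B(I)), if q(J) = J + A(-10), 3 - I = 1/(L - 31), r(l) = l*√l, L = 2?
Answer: 6 - 176*√638/841 ≈ 0.71400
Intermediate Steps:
r(l) = l^(3/2)
I = 88/29 (I = 3 - 1/(2 - 31) = 3 - 1/(-29) = 3 - 1*(-1/29) = 3 + 1/29 = 88/29 ≈ 3.0345)
B(b) = 4 + b^(3/2) (B(b) = (b^(3/2) + 4)*1 = (4 + b^(3/2))*1 = 4 + b^(3/2))
q(J) = -10 + J (q(J) = J - 10 = -10 + J)
-q(B(I)) = -(-10 + (4 + (88/29)^(3/2))) = -(-10 + (4 + 176*√638/841)) = -(-6 + 176*√638/841) = 6 - 176*√638/841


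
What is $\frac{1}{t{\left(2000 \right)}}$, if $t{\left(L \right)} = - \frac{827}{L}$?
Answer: $- \frac{2000}{827} \approx -2.4184$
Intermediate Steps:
$\frac{1}{t{\left(2000 \right)}} = \frac{1}{\left(-827\right) \frac{1}{2000}} = \frac{1}{- \frac{827}{2000}} = - \frac{2000}{827}$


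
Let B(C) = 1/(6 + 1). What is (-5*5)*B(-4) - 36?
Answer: -277/7 ≈ -39.571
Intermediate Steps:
B(C) = ⅐ (B(C) = 1/7 = ⅐)
(-5*5)*B(-4) - 36 = -5*5*(⅐) - 36 = -25*⅐ - 36 = -25/7 - 36 = -277/7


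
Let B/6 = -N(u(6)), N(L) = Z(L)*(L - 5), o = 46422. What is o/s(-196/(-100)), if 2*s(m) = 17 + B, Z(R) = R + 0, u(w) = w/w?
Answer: 92844/41 ≈ 2264.5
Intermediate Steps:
u(w) = 1
Z(R) = R
N(L) = L*(-5 + L) (N(L) = L*(L - 5) = L*(-5 + L))
B = 24 (B = 6*(-(-5 + 1)) = 6*(-(-4)) = 6*(-1*(-4)) = 6*4 = 24)
s(m) = 41/2 (s(m) = (17 + 24)/2 = (1/2)*41 = 41/2)
o/s(-196/(-100)) = 46422/(41/2) = 46422*(2/41) = 92844/41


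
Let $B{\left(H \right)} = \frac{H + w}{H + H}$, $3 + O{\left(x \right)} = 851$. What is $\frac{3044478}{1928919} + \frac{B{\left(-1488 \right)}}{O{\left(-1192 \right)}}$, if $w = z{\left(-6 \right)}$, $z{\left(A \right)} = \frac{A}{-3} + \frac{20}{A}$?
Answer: $\frac{1921515904777}{1216978144128} \approx 1.5789$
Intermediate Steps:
$z{\left(A \right)} = \frac{20}{A} - \frac{A}{3}$ ($z{\left(A \right)} = A \left(- \frac{1}{3}\right) + \frac{20}{A} = - \frac{A}{3} + \frac{20}{A} = \frac{20}{A} - \frac{A}{3}$)
$O{\left(x \right)} = 848$ ($O{\left(x \right)} = -3 + 851 = 848$)
$w = - \frac{4}{3}$ ($w = \frac{20}{-6} - -2 = 20 \left(- \frac{1}{6}\right) + 2 = - \frac{10}{3} + 2 = - \frac{4}{3} \approx -1.3333$)
$B{\left(H \right)} = \frac{- \frac{4}{3} + H}{2 H}$ ($B{\left(H \right)} = \frac{H - \frac{4}{3}}{H + H} = \frac{- \frac{4}{3} + H}{2 H}$)
$\frac{3044478}{1928919} + \frac{B{\left(-1488 \right)}}{O{\left(-1192 \right)}} = \frac{3044478}{1928919} + \frac{\frac{1}{6} \frac{1}{-1488} \left(-4 + 3 \left(-1488\right)\right)}{848} = 3044478 \cdot \frac{1}{1928919} + \frac{1}{6} \left(- \frac{1}{1488}\right) \left(-4 - 4464\right) \frac{1}{848} = \frac{1014826}{642973} + \frac{1}{6} \left(- \frac{1}{1488}\right) \left(-4468\right) \frac{1}{848} = \frac{1014826}{642973} + \frac{1117}{2232} \cdot \frac{1}{848} = \frac{1014826}{642973} + \frac{1117}{1892736} = \frac{1921515904777}{1216978144128}$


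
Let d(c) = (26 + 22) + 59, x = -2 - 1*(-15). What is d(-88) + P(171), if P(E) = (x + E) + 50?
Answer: 341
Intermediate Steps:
x = 13 (x = -2 + 15 = 13)
d(c) = 107 (d(c) = 48 + 59 = 107)
P(E) = 63 + E (P(E) = (13 + E) + 50 = 63 + E)
d(-88) + P(171) = 107 + (63 + 171) = 107 + 234 = 341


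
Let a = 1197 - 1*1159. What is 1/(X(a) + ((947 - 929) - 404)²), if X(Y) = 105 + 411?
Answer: 1/149512 ≈ 6.6884e-6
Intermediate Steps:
a = 38 (a = 1197 - 1159 = 38)
X(Y) = 516
1/(X(a) + ((947 - 929) - 404)²) = 1/(516 + ((947 - 929) - 404)²) = 1/(516 + (18 - 404)²) = 1/(516 + (-386)²) = 1/(516 + 148996) = 1/149512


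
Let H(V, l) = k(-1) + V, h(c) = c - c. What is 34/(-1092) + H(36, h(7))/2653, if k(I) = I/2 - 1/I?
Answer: -1798/103467 ≈ -0.017378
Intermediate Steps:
h(c) = 0
k(I) = I/2 - 1/I (k(I) = I*(1/2) - 1/I = I/2 - 1/I)
H(V, l) = 1/2 + V (H(V, l) = ((1/2)*(-1) - 1/(-1)) + V = (-1/2 - 1*(-1)) + V = (-1/2 + 1) + V = 1/2 + V)
34/(-1092) + H(36, h(7))/2653 = 34/(-1092) + (1/2 + 36)/2653 = 34*(-1/1092) + (73/2)*(1/2653) = -17/546 + 73/5306 = -1798/103467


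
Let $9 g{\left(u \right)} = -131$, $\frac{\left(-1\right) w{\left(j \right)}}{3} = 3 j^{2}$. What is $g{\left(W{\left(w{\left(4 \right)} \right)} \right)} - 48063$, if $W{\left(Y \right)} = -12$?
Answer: $- \frac{432698}{9} \approx -48078.0$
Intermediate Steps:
$w{\left(j \right)} = - 9 j^{2}$ ($w{\left(j \right)} = - 3 \cdot 3 j^{2} = - 9 j^{2}$)
$g{\left(u \right)} = - \frac{131}{9}$ ($g{\left(u \right)} = \frac{1}{9} \left(-131\right) = - \frac{131}{9}$)
$g{\left(W{\left(w{\left(4 \right)} \right)} \right)} - 48063 = - \frac{131}{9} - 48063 = - \frac{432698}{9}$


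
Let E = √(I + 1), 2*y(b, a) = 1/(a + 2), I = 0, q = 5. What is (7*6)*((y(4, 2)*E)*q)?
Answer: 105/4 ≈ 26.250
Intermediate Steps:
y(b, a) = 1/(2*(2 + a)) (y(b, a) = 1/(2*(a + 2)) = 1/(2*(2 + a)))
E = 1 (E = √(0 + 1) = √1 = 1)
(7*6)*((y(4, 2)*E)*q) = (7*6)*(((1/(2*(2 + 2)))*1)*5) = 42*((((½)/4)*1)*5) = 42*((((½)*(¼))*1)*5) = 42*(((⅛)*1)*5) = 42*((⅛)*5) = 42*(5/8) = 105/4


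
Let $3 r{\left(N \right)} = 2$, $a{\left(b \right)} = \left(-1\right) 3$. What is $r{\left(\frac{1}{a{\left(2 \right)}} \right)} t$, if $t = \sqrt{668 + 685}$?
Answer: $\frac{2 \sqrt{1353}}{3} \approx 24.522$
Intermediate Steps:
$a{\left(b \right)} = -3$
$r{\left(N \right)} = \frac{2}{3}$ ($r{\left(N \right)} = \frac{1}{3} \cdot 2 = \frac{2}{3}$)
$t = \sqrt{1353} \approx 36.783$
$r{\left(\frac{1}{a{\left(2 \right)}} \right)} t = \frac{2 \sqrt{1353}}{3}$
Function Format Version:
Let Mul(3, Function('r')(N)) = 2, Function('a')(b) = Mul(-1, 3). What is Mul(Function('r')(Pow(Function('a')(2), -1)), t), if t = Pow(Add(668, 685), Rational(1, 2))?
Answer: Mul(Rational(2, 3), Pow(1353, Rational(1, 2))) ≈ 24.522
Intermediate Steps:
Function('a')(b) = -3
Function('r')(N) = Rational(2, 3) (Function('r')(N) = Mul(Rational(1, 3), 2) = Rational(2, 3))
t = Pow(1353, Rational(1, 2)) ≈ 36.783
Mul(Function('r')(Pow(Function('a')(2), -1)), t) = Mul(Rational(2, 3), Pow(1353, Rational(1, 2)))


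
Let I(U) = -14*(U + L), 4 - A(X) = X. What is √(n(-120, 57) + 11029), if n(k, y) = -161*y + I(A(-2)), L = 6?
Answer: 2*√421 ≈ 41.037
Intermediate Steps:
A(X) = 4 - X
I(U) = -84 - 14*U (I(U) = -14*(U + 6) = -14*(6 + U) = -84 - 14*U)
n(k, y) = -168 - 161*y (n(k, y) = -161*y + (-84 - 14*(4 - 1*(-2))) = -161*y + (-84 - 14*(4 + 2)) = -161*y + (-84 - 14*6) = -161*y + (-84 - 84) = -161*y - 168 = -168 - 161*y)
√(n(-120, 57) + 11029) = √((-168 - 161*57) + 11029) = √((-168 - 9177) + 11029) = √(-9345 + 11029) = √1684 = 2*√421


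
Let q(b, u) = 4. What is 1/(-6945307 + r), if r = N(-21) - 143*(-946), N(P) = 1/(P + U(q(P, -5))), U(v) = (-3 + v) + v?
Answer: -16/108960465 ≈ -1.4684e-7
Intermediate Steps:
U(v) = -3 + 2*v
N(P) = 1/(5 + P) (N(P) = 1/(P + (-3 + 2*4)) = 1/(P + (-3 + 8)) = 1/(P + 5) = 1/(5 + P))
r = 2164447/16 (r = 1/(5 - 21) - 143*(-946) = 1/(-16) + 135278 = -1/16 + 135278 = 2164447/16 ≈ 1.3528e+5)
1/(-6945307 + r) = 1/(-6945307 + 2164447/16) = 1/(-108960465/16) = -16/108960465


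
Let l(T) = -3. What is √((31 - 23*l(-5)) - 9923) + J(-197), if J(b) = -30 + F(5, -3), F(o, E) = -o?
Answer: -35 + I*√9823 ≈ -35.0 + 99.111*I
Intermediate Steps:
J(b) = -35 (J(b) = -30 - 1*5 = -30 - 5 = -35)
√((31 - 23*l(-5)) - 9923) + J(-197) = √((31 - 23*(-3)) - 9923) - 35 = √((31 + 69) - 9923) - 35 = √(100 - 9923) - 35 = √(-9823) - 35 = I*√9823 - 35 = -35 + I*√9823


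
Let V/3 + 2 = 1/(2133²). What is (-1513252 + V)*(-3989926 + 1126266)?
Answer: 6571959644841225980/1516563 ≈ 4.3335e+12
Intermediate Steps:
V = -9099377/1516563 (V = -6 + 3/(2133²) = -6 + 3/4549689 = -6 + 3*(1/4549689) = -6 + 1/1516563 = -9099377/1516563 ≈ -6.0000)
(-1513252 + V)*(-3989926 + 1126266) = (-1513252 - 9099377/1516563)*(-3989926 + 1126266) = -2294951092253/1516563*(-2863660) = 6571959644841225980/1516563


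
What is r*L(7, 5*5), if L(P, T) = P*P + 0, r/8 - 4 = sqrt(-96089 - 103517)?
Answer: 1568 + 392*I*sqrt(199606) ≈ 1568.0 + 1.7514e+5*I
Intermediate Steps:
r = 32 + 8*I*sqrt(199606) (r = 32 + 8*sqrt(-96089 - 103517) = 32 + 8*sqrt(-199606) = 32 + 8*(I*sqrt(199606)) = 32 + 8*I*sqrt(199606) ≈ 32.0 + 3574.2*I)
L(P, T) = P**2 (L(P, T) = P**2 + 0 = P**2)
r*L(7, 5*5) = (32 + 8*I*sqrt(199606))*7**2 = (32 + 8*I*sqrt(199606))*49 = 1568 + 392*I*sqrt(199606)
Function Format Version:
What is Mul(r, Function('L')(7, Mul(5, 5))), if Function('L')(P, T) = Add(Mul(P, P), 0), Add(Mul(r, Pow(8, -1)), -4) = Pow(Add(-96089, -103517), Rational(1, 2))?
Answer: Add(1568, Mul(392, I, Pow(199606, Rational(1, 2)))) ≈ Add(1568.0, Mul(1.7514e+5, I))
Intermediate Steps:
r = Add(32, Mul(8, I, Pow(199606, Rational(1, 2)))) (r = Add(32, Mul(8, Pow(Add(-96089, -103517), Rational(1, 2)))) = Add(32, Mul(8, Pow(-199606, Rational(1, 2)))) = Add(32, Mul(8, Mul(I, Pow(199606, Rational(1, 2))))) = Add(32, Mul(8, I, Pow(199606, Rational(1, 2)))) ≈ Add(32.000, Mul(3574.2, I)))
Function('L')(P, T) = Pow(P, 2) (Function('L')(P, T) = Add(Pow(P, 2), 0) = Pow(P, 2))
Mul(r, Function('L')(7, Mul(5, 5))) = Mul(Add(32, Mul(8, I, Pow(199606, Rational(1, 2)))), Pow(7, 2)) = Mul(Add(32, Mul(8, I, Pow(199606, Rational(1, 2)))), 49) = Add(1568, Mul(392, I, Pow(199606, Rational(1, 2))))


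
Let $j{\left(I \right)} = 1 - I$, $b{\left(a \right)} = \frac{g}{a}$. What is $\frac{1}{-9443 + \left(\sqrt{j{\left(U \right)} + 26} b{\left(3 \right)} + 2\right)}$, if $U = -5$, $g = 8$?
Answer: $- \frac{84969}{802190281} - \frac{96 \sqrt{2}}{802190281} \approx -0.00010609$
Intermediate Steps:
$b{\left(a \right)} = \frac{8}{a}$
$\frac{1}{-9443 + \left(\sqrt{j{\left(U \right)} + 26} b{\left(3 \right)} + 2\right)} = \frac{1}{-9443 + \left(\sqrt{\left(1 - -5\right) + 26} \cdot \frac{8}{3} + 2\right)} = \frac{1}{-9443 + \left(\sqrt{\left(1 + 5\right) + 26} \cdot 8 \cdot \frac{1}{3} + 2\right)} = \frac{1}{-9443 + \left(\sqrt{6 + 26} \cdot \frac{8}{3} + 2\right)} = \frac{1}{-9443 + \left(\sqrt{32} \cdot \frac{8}{3} + 2\right)} = \frac{1}{-9443 + \left(4 \sqrt{2} \cdot \frac{8}{3} + 2\right)} = \frac{1}{-9443 + \left(\frac{32 \sqrt{2}}{3} + 2\right)} = \frac{1}{-9443 + \left(2 + \frac{32 \sqrt{2}}{3}\right)} = \frac{1}{-9441 + \frac{32 \sqrt{2}}{3}}$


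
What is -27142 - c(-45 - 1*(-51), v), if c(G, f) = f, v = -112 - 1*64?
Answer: -26966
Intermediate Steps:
v = -176 (v = -112 - 64 = -176)
-27142 - c(-45 - 1*(-51), v) = -27142 - 1*(-176) = -27142 + 176 = -26966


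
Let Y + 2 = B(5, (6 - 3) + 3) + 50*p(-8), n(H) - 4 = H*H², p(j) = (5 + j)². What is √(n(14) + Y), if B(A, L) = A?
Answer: √3201 ≈ 56.577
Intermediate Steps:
n(H) = 4 + H³ (n(H) = 4 + H*H² = 4 + H³)
Y = 453 (Y = -2 + (5 + 50*(5 - 8)²) = -2 + (5 + 50*(-3)²) = -2 + (5 + 50*9) = -2 + (5 + 450) = -2 + 455 = 453)
√(n(14) + Y) = √((4 + 14³) + 453) = √((4 + 2744) + 453) = √(2748 + 453) = √3201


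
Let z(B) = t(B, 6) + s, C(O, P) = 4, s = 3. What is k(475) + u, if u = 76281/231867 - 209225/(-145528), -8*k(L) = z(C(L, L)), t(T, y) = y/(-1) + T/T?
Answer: 22683059879/11247713592 ≈ 2.0167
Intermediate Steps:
t(T, y) = 1 - y (t(T, y) = y*(-1) + 1 = -y + 1 = 1 - y)
z(B) = -2 (z(B) = (1 - 1*6) + 3 = (1 - 6) + 3 = -5 + 3 = -2)
k(L) = ¼ (k(L) = -⅛*(-2) = ¼)
u = 19871131481/11247713592 (u = 76281*(1/231867) - 209225*(-1/145528) = 25427/77289 + 209225/145528 = 19871131481/11247713592 ≈ 1.7667)
k(475) + u = ¼ + 19871131481/11247713592 = 22683059879/11247713592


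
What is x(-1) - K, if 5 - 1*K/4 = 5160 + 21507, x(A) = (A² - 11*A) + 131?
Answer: 106791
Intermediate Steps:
x(A) = 131 + A² - 11*A
K = -106648 (K = 20 - 4*(5160 + 21507) = 20 - 4*26667 = 20 - 106668 = -106648)
x(-1) - K = (131 + (-1)² - 11*(-1)) - 1*(-106648) = (131 + 1 + 11) + 106648 = 143 + 106648 = 106791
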